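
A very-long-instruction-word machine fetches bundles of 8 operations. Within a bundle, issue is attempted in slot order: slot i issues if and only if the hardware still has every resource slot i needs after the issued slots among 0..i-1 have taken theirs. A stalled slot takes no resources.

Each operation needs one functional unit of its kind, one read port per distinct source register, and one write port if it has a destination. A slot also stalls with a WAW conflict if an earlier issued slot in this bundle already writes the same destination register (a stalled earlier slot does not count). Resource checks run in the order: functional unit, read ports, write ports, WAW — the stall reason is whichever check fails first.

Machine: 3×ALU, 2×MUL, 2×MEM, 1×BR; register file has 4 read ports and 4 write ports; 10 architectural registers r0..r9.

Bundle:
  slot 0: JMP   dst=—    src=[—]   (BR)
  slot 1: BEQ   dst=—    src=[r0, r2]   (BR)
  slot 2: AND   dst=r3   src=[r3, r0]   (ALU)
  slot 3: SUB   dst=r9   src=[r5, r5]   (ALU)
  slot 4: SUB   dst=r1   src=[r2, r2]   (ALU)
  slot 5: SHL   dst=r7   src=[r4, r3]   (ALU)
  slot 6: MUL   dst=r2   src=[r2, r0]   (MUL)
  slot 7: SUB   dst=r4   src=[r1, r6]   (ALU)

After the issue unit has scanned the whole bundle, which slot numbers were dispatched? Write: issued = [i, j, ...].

issued = [0, 2, 3, 4]

slot 0 (BR): ISSUE — free A3,Mu2,Ld2,B0 rp4 wp4
slot 1 (BR): stall FU — free A3,Mu2,Ld2,B0 rp4 wp4
slot 2 (ALU): ISSUE — free A2,Mu2,Ld2,B0 rp2 wp3
slot 3 (ALU): ISSUE — free A1,Mu2,Ld2,B0 rp1 wp2
slot 4 (ALU): ISSUE — free A0,Mu2,Ld2,B0 rp0 wp1
slot 5 (ALU): stall FU — free A0,Mu2,Ld2,B0 rp0 wp1
slot 6 (MUL): stall RD_PORT — free A0,Mu2,Ld2,B0 rp0 wp1
slot 7 (ALU): stall FU — free A0,Mu2,Ld2,B0 rp0 wp1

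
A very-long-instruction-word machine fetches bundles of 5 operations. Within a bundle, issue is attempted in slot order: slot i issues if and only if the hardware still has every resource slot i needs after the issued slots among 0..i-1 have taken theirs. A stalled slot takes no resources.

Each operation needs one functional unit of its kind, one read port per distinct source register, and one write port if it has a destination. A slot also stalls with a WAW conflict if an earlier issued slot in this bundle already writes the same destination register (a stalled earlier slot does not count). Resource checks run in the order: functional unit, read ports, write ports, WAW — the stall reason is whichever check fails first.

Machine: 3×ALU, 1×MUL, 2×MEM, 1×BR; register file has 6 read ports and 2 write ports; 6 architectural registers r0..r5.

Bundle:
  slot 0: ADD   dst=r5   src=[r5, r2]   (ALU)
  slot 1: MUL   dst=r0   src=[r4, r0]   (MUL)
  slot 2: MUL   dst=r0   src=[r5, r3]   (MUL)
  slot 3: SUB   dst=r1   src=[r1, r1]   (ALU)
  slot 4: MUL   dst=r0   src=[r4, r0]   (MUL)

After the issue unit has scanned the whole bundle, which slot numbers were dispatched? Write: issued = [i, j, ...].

  0. ALU→r5 ⇒ go  {2A/1Mu/2Ld/1B | 4r 1w}
  1. MUL→r0 ⇒ go  {2A/0Mu/2Ld/1B | 2r 0w}
  2. MUL→r0 ⇒ no(FU)  {2A/0Mu/2Ld/1B | 2r 0w}
  3. ALU→r1 ⇒ no(WR_PORT)  {2A/0Mu/2Ld/1B | 2r 0w}
  4. MUL→r0 ⇒ no(FU)  {2A/0Mu/2Ld/1B | 2r 0w}

issued = [0, 1]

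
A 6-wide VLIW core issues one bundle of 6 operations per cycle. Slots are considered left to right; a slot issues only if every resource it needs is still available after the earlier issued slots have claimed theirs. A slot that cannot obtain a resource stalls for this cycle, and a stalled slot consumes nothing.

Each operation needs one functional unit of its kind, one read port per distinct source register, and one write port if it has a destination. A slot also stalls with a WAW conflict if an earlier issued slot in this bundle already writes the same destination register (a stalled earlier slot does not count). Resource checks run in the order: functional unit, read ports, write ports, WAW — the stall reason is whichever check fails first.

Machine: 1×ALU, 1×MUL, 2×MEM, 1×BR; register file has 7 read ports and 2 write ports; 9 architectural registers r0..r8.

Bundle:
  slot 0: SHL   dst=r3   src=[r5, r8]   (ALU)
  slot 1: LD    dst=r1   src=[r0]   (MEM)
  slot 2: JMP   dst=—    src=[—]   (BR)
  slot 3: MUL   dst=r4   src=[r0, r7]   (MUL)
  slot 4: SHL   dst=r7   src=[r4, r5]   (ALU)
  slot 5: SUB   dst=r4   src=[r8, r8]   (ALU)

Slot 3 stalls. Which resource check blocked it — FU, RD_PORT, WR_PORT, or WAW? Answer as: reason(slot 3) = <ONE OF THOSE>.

reason(slot 3) = WR_PORT

  0. ALU→r3 ⇒ go  {0A/1Mu/2Ld/1B | 5r 1w}
  1. MEM→r1 ⇒ go  {0A/1Mu/1Ld/1B | 4r 0w}
  2. BR ⇒ go  {0A/1Mu/1Ld/0B | 4r 0w}
  3. MUL→r4 ⇒ no(WR_PORT)  {0A/1Mu/1Ld/0B | 4r 0w}
  4. ALU→r7 ⇒ no(FU)  {0A/1Mu/1Ld/0B | 4r 0w}
  5. ALU→r4 ⇒ no(FU)  {0A/1Mu/1Ld/0B | 4r 0w}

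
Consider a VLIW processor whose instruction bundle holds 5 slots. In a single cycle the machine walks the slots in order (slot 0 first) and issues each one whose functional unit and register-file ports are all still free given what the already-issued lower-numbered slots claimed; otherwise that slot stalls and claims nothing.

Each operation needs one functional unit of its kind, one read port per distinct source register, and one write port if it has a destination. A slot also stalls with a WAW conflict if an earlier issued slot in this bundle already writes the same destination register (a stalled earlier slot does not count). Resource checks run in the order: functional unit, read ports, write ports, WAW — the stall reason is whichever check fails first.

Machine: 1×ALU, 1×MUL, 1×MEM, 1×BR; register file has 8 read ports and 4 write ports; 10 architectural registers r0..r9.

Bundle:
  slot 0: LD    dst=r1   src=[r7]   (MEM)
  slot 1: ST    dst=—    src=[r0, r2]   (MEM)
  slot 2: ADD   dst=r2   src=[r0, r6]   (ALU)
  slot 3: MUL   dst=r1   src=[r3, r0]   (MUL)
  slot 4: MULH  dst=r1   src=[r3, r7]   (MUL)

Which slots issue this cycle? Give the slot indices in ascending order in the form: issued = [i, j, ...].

issued = [0, 2]

[0] MEM needs rd=1 wr=1: ok; after: ALU=1 MUL=1 MEM=0 BR=1, R=7, W=3
[1] MEM needs rd=2 wr=0: FU; after: ALU=1 MUL=1 MEM=0 BR=1, R=7, W=3
[2] ALU needs rd=2 wr=1: ok; after: ALU=0 MUL=1 MEM=0 BR=1, R=5, W=2
[3] MUL needs rd=2 wr=1: WAW; after: ALU=0 MUL=1 MEM=0 BR=1, R=5, W=2
[4] MUL needs rd=2 wr=1: WAW; after: ALU=0 MUL=1 MEM=0 BR=1, R=5, W=2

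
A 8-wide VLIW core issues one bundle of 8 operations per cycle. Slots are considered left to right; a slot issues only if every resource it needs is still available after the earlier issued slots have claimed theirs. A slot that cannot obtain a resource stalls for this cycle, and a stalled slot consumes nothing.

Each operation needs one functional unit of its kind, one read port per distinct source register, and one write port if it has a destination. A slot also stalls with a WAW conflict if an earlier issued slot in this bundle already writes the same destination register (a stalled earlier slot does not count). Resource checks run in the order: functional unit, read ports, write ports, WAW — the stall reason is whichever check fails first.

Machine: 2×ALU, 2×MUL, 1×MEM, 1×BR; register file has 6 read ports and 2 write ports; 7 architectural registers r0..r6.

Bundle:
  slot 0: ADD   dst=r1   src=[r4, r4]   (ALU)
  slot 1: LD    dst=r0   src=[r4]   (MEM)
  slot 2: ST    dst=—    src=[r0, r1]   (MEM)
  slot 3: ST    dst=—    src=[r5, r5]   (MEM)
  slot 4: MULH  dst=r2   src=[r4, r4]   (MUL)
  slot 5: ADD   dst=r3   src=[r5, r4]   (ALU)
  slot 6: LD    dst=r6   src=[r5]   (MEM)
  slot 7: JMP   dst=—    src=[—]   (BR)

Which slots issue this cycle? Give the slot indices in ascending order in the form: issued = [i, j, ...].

issued = [0, 1, 7]

[0] ALU needs rd=1 wr=1: ok; after: ALU=1 MUL=2 MEM=1 BR=1, R=5, W=1
[1] MEM needs rd=1 wr=1: ok; after: ALU=1 MUL=2 MEM=0 BR=1, R=4, W=0
[2] MEM needs rd=2 wr=0: FU; after: ALU=1 MUL=2 MEM=0 BR=1, R=4, W=0
[3] MEM needs rd=1 wr=0: FU; after: ALU=1 MUL=2 MEM=0 BR=1, R=4, W=0
[4] MUL needs rd=1 wr=1: WR_PORT; after: ALU=1 MUL=2 MEM=0 BR=1, R=4, W=0
[5] ALU needs rd=2 wr=1: WR_PORT; after: ALU=1 MUL=2 MEM=0 BR=1, R=4, W=0
[6] MEM needs rd=1 wr=1: FU; after: ALU=1 MUL=2 MEM=0 BR=1, R=4, W=0
[7] BR needs rd=0 wr=0: ok; after: ALU=1 MUL=2 MEM=0 BR=0, R=4, W=0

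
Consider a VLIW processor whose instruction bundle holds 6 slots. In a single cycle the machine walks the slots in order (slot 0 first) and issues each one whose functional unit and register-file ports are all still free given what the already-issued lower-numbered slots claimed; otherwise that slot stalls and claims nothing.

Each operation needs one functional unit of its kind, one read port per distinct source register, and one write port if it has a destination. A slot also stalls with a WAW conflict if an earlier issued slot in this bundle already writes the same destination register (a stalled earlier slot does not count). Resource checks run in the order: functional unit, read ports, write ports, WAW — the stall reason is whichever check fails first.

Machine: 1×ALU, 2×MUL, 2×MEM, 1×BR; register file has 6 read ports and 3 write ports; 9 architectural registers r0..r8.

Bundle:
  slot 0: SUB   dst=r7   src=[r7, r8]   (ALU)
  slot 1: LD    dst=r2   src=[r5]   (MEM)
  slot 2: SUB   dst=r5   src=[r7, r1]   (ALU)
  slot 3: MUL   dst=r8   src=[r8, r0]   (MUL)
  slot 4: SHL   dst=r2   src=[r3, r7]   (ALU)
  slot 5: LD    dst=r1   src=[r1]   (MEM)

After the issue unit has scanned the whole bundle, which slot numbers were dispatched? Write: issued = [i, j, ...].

issued = [0, 1, 3]

slot 0 (ALU): ISSUE — free A0,Mu2,Ld2,B1 rp4 wp2
slot 1 (MEM): ISSUE — free A0,Mu2,Ld1,B1 rp3 wp1
slot 2 (ALU): stall FU — free A0,Mu2,Ld1,B1 rp3 wp1
slot 3 (MUL): ISSUE — free A0,Mu1,Ld1,B1 rp1 wp0
slot 4 (ALU): stall FU — free A0,Mu1,Ld1,B1 rp1 wp0
slot 5 (MEM): stall WR_PORT — free A0,Mu1,Ld1,B1 rp1 wp0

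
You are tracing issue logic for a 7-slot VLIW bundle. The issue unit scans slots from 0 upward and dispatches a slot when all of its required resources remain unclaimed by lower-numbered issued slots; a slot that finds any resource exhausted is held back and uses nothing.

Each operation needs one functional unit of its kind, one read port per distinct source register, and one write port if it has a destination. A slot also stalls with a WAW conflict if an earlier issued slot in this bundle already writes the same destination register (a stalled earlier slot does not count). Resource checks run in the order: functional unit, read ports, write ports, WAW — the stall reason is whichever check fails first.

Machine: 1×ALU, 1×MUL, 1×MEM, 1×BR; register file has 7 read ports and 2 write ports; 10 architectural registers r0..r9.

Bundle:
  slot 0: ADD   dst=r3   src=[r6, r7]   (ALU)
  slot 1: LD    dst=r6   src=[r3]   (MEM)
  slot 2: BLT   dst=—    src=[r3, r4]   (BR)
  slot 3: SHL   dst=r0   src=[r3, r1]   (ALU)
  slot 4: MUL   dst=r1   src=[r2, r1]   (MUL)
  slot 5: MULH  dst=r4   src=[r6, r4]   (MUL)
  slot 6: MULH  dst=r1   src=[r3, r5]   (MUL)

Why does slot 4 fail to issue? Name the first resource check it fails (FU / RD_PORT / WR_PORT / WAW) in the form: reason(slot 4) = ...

reason(slot 4) = WR_PORT

slot 0 (ALU): ISSUE — free A0,Mu1,Ld1,B1 rp5 wp1
slot 1 (MEM): ISSUE — free A0,Mu1,Ld0,B1 rp4 wp0
slot 2 (BR): ISSUE — free A0,Mu1,Ld0,B0 rp2 wp0
slot 3 (ALU): stall FU — free A0,Mu1,Ld0,B0 rp2 wp0
slot 4 (MUL): stall WR_PORT — free A0,Mu1,Ld0,B0 rp2 wp0
slot 5 (MUL): stall WR_PORT — free A0,Mu1,Ld0,B0 rp2 wp0
slot 6 (MUL): stall WR_PORT — free A0,Mu1,Ld0,B0 rp2 wp0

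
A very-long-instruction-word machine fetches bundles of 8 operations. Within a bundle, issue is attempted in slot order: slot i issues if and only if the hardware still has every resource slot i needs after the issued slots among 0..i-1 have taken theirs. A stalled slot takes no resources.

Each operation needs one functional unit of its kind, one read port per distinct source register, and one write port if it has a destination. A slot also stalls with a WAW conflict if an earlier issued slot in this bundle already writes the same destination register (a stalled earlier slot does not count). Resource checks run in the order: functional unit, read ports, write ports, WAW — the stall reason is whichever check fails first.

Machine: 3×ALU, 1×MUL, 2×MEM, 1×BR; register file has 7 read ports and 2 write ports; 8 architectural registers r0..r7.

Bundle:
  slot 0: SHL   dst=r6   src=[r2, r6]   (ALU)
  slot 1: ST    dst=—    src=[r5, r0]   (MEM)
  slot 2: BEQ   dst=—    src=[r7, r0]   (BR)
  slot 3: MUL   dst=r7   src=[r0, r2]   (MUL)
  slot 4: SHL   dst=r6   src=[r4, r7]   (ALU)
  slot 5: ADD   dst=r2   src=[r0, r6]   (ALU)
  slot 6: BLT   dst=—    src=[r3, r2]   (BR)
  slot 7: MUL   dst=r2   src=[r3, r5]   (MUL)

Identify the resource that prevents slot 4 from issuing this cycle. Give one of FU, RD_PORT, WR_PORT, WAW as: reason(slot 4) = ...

reason(slot 4) = RD_PORT

(0) want 1×ALU +2rd +1wr — yes → AL2|MU1|ME2|BR1|rd5|wr1
(1) want 1×MEM +2rd +0wr — yes → AL2|MU1|ME1|BR1|rd3|wr1
(2) want 1×BR +2rd +0wr — yes → AL2|MU1|ME1|BR0|rd1|wr1
(3) want 1×MUL +2rd +1wr — RD_PORT → AL2|MU1|ME1|BR0|rd1|wr1
(4) want 1×ALU +2rd +1wr — RD_PORT → AL2|MU1|ME1|BR0|rd1|wr1
(5) want 1×ALU +2rd +1wr — RD_PORT → AL2|MU1|ME1|BR0|rd1|wr1
(6) want 1×BR +2rd +0wr — FU → AL2|MU1|ME1|BR0|rd1|wr1
(7) want 1×MUL +2rd +1wr — RD_PORT → AL2|MU1|ME1|BR0|rd1|wr1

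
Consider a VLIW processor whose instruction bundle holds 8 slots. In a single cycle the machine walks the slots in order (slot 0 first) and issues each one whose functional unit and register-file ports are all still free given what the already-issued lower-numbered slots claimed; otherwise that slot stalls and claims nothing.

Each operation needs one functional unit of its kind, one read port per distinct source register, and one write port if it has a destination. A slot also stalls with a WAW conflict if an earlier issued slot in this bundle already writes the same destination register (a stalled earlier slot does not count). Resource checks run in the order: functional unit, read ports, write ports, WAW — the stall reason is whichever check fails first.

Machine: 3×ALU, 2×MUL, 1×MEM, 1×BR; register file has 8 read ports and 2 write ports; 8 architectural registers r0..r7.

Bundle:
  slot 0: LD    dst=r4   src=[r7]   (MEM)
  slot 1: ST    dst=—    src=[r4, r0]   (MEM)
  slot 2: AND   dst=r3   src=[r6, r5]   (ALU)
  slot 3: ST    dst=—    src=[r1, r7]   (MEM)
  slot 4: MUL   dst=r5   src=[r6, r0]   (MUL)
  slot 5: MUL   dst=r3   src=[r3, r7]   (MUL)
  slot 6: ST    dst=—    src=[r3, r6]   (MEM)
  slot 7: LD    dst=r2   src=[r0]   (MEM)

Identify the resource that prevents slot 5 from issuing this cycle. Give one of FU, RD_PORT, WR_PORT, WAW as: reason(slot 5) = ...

reason(slot 5) = WR_PORT

  0. MEM→r4 ⇒ go  {3A/2Mu/0Ld/1B | 7r 1w}
  1. MEM ⇒ no(FU)  {3A/2Mu/0Ld/1B | 7r 1w}
  2. ALU→r3 ⇒ go  {2A/2Mu/0Ld/1B | 5r 0w}
  3. MEM ⇒ no(FU)  {2A/2Mu/0Ld/1B | 5r 0w}
  4. MUL→r5 ⇒ no(WR_PORT)  {2A/2Mu/0Ld/1B | 5r 0w}
  5. MUL→r3 ⇒ no(WR_PORT)  {2A/2Mu/0Ld/1B | 5r 0w}
  6. MEM ⇒ no(FU)  {2A/2Mu/0Ld/1B | 5r 0w}
  7. MEM→r2 ⇒ no(FU)  {2A/2Mu/0Ld/1B | 5r 0w}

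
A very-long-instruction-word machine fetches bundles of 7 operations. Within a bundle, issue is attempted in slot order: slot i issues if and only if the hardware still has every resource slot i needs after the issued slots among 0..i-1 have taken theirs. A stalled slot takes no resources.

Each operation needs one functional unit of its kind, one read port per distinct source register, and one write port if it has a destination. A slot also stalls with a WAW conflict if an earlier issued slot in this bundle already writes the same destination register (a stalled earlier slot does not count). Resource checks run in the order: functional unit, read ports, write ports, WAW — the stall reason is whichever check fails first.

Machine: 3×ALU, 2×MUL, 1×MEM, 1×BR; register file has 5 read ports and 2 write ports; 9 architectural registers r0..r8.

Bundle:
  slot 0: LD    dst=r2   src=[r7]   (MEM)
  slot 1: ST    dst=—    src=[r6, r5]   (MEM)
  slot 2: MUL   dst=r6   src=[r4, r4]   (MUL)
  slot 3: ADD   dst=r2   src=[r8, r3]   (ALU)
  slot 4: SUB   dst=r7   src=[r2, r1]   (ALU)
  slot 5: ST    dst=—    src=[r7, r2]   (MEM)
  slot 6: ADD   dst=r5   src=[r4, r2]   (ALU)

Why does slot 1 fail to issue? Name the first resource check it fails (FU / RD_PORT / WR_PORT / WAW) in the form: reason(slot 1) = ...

reason(slot 1) = FU

(0) want 1×MEM +1rd +1wr — yes → AL3|MU2|ME0|BR1|rd4|wr1
(1) want 1×MEM +2rd +0wr — FU → AL3|MU2|ME0|BR1|rd4|wr1
(2) want 1×MUL +1rd +1wr — yes → AL3|MU1|ME0|BR1|rd3|wr0
(3) want 1×ALU +2rd +1wr — WR_PORT → AL3|MU1|ME0|BR1|rd3|wr0
(4) want 1×ALU +2rd +1wr — WR_PORT → AL3|MU1|ME0|BR1|rd3|wr0
(5) want 1×MEM +2rd +0wr — FU → AL3|MU1|ME0|BR1|rd3|wr0
(6) want 1×ALU +2rd +1wr — WR_PORT → AL3|MU1|ME0|BR1|rd3|wr0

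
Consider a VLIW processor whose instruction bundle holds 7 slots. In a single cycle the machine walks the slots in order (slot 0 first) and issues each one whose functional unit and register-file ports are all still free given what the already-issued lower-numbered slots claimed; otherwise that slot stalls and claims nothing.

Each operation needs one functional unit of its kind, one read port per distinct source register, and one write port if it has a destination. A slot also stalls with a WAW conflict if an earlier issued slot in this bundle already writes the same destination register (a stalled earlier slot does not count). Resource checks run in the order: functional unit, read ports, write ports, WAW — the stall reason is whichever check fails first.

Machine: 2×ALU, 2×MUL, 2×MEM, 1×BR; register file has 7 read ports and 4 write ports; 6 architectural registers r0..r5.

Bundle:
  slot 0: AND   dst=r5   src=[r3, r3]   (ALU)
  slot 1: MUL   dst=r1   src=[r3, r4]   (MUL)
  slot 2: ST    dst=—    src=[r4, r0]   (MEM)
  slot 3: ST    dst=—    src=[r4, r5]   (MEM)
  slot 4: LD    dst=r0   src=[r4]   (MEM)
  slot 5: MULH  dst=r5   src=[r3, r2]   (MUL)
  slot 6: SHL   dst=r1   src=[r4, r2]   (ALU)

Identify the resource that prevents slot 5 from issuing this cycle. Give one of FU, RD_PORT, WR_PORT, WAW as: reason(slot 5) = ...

[0] ALU needs rd=1 wr=1: ok; after: ALU=1 MUL=2 MEM=2 BR=1, R=6, W=3
[1] MUL needs rd=2 wr=1: ok; after: ALU=1 MUL=1 MEM=2 BR=1, R=4, W=2
[2] MEM needs rd=2 wr=0: ok; after: ALU=1 MUL=1 MEM=1 BR=1, R=2, W=2
[3] MEM needs rd=2 wr=0: ok; after: ALU=1 MUL=1 MEM=0 BR=1, R=0, W=2
[4] MEM needs rd=1 wr=1: FU; after: ALU=1 MUL=1 MEM=0 BR=1, R=0, W=2
[5] MUL needs rd=2 wr=1: RD_PORT; after: ALU=1 MUL=1 MEM=0 BR=1, R=0, W=2
[6] ALU needs rd=2 wr=1: RD_PORT; after: ALU=1 MUL=1 MEM=0 BR=1, R=0, W=2

reason(slot 5) = RD_PORT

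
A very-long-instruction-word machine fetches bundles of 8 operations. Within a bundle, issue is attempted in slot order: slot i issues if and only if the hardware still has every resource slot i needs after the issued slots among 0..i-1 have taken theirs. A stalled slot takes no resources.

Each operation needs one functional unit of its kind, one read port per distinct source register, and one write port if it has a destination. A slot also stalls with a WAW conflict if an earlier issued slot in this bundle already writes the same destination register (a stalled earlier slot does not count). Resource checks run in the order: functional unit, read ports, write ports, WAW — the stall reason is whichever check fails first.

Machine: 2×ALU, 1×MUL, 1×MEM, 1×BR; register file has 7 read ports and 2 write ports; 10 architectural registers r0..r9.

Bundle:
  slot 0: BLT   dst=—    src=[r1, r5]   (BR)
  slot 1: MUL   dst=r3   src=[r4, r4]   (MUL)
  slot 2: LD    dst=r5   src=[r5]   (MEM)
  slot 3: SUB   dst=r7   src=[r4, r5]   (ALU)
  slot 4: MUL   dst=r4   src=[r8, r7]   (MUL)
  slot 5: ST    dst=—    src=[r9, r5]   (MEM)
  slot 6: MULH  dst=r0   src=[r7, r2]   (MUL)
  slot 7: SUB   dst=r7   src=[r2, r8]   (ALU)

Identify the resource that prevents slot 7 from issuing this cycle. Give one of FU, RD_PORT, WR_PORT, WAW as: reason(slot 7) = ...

reason(slot 7) = WR_PORT

slot 0 (BR): ISSUE — free A2,Mu1,Ld1,B0 rp5 wp2
slot 1 (MUL): ISSUE — free A2,Mu0,Ld1,B0 rp4 wp1
slot 2 (MEM): ISSUE — free A2,Mu0,Ld0,B0 rp3 wp0
slot 3 (ALU): stall WR_PORT — free A2,Mu0,Ld0,B0 rp3 wp0
slot 4 (MUL): stall FU — free A2,Mu0,Ld0,B0 rp3 wp0
slot 5 (MEM): stall FU — free A2,Mu0,Ld0,B0 rp3 wp0
slot 6 (MUL): stall FU — free A2,Mu0,Ld0,B0 rp3 wp0
slot 7 (ALU): stall WR_PORT — free A2,Mu0,Ld0,B0 rp3 wp0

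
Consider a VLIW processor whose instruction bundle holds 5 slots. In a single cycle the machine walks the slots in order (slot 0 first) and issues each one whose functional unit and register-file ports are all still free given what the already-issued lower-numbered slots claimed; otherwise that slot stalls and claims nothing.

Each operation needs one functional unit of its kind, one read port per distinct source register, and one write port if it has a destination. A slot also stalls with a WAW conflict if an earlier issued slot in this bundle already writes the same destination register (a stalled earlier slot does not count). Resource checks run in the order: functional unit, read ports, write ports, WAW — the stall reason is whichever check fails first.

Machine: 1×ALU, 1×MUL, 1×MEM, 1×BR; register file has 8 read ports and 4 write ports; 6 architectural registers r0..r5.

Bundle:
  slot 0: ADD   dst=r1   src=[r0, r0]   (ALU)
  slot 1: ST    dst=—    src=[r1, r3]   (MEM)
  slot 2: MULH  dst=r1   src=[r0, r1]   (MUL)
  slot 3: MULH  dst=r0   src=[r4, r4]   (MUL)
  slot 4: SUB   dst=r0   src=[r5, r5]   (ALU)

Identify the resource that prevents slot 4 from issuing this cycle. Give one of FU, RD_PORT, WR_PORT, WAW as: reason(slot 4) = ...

slot 0 (ALU): ISSUE — free A0,Mu1,Ld1,B1 rp7 wp3
slot 1 (MEM): ISSUE — free A0,Mu1,Ld0,B1 rp5 wp3
slot 2 (MUL): stall WAW — free A0,Mu1,Ld0,B1 rp5 wp3
slot 3 (MUL): ISSUE — free A0,Mu0,Ld0,B1 rp4 wp2
slot 4 (ALU): stall FU — free A0,Mu0,Ld0,B1 rp4 wp2

reason(slot 4) = FU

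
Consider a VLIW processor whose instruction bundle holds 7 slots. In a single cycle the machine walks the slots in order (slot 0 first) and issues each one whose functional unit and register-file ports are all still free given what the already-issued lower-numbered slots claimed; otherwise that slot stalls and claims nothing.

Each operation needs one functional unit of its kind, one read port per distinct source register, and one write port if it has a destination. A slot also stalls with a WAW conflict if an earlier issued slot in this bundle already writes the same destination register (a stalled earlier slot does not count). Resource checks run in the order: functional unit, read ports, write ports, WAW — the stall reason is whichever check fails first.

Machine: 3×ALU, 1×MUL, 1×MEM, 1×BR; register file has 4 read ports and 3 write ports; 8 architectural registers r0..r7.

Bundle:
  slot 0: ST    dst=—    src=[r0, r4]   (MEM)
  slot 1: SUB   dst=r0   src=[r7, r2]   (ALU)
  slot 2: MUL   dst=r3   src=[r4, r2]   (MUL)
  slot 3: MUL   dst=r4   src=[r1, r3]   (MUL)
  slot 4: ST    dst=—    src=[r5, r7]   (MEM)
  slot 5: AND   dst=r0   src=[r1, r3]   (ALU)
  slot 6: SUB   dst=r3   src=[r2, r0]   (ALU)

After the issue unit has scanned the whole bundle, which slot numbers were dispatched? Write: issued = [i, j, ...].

(0) want 1×MEM +2rd +0wr — yes → AL3|MU1|ME0|BR1|rd2|wr3
(1) want 1×ALU +2rd +1wr — yes → AL2|MU1|ME0|BR1|rd0|wr2
(2) want 1×MUL +2rd +1wr — RD_PORT → AL2|MU1|ME0|BR1|rd0|wr2
(3) want 1×MUL +2rd +1wr — RD_PORT → AL2|MU1|ME0|BR1|rd0|wr2
(4) want 1×MEM +2rd +0wr — FU → AL2|MU1|ME0|BR1|rd0|wr2
(5) want 1×ALU +2rd +1wr — RD_PORT → AL2|MU1|ME0|BR1|rd0|wr2
(6) want 1×ALU +2rd +1wr — RD_PORT → AL2|MU1|ME0|BR1|rd0|wr2

issued = [0, 1]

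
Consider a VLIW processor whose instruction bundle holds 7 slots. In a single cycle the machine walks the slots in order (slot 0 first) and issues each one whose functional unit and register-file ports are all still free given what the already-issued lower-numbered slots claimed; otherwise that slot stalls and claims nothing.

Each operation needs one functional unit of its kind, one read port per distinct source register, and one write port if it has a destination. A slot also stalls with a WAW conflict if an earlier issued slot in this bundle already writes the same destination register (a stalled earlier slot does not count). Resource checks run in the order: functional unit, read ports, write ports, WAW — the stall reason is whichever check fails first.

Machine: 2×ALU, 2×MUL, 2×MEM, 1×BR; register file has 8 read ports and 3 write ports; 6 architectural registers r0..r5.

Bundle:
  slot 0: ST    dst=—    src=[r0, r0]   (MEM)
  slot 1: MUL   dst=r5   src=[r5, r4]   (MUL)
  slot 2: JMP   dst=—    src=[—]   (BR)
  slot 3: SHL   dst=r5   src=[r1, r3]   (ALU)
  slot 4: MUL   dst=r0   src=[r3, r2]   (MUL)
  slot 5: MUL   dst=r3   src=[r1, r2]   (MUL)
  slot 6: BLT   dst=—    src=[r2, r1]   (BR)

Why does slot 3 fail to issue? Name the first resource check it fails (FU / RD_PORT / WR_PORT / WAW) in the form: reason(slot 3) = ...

reason(slot 3) = WAW

#0 MEM src=r0,r0 dispatched  <A:2 Mu:2 Ld:1 B:1 rd:7 wr:3>
#1 MUL src=r5,r4 dispatched  <A:2 Mu:1 Ld:1 B:1 rd:5 wr:2>
#2 BR src=- dispatched  <A:2 Mu:1 Ld:1 B:0 rd:5 wr:2>
#3 ALU src=r1,r3 held:WAW  <A:2 Mu:1 Ld:1 B:0 rd:5 wr:2>
#4 MUL src=r3,r2 dispatched  <A:2 Mu:0 Ld:1 B:0 rd:3 wr:1>
#5 MUL src=r1,r2 held:FU  <A:2 Mu:0 Ld:1 B:0 rd:3 wr:1>
#6 BR src=r2,r1 held:FU  <A:2 Mu:0 Ld:1 B:0 rd:3 wr:1>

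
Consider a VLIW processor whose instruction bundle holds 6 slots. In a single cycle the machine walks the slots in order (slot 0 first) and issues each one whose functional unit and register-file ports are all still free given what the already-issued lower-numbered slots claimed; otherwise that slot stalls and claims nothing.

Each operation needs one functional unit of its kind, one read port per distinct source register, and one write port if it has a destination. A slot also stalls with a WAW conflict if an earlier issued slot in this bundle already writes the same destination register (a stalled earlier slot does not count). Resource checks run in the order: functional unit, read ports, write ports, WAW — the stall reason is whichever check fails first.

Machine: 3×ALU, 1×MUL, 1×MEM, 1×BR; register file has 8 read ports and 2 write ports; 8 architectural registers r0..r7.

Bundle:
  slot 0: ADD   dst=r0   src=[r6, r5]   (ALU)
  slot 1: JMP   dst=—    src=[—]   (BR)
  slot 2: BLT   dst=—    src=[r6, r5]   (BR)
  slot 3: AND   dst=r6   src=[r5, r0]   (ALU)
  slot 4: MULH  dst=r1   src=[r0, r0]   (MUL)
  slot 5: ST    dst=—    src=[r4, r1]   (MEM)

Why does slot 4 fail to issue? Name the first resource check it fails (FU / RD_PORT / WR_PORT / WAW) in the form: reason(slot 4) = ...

reason(slot 4) = WR_PORT

(0) want 1×ALU +2rd +1wr — yes → AL2|MU1|ME1|BR1|rd6|wr1
(1) want 1×BR +0rd +0wr — yes → AL2|MU1|ME1|BR0|rd6|wr1
(2) want 1×BR +2rd +0wr — FU → AL2|MU1|ME1|BR0|rd6|wr1
(3) want 1×ALU +2rd +1wr — yes → AL1|MU1|ME1|BR0|rd4|wr0
(4) want 1×MUL +1rd +1wr — WR_PORT → AL1|MU1|ME1|BR0|rd4|wr0
(5) want 1×MEM +2rd +0wr — yes → AL1|MU1|ME0|BR0|rd2|wr0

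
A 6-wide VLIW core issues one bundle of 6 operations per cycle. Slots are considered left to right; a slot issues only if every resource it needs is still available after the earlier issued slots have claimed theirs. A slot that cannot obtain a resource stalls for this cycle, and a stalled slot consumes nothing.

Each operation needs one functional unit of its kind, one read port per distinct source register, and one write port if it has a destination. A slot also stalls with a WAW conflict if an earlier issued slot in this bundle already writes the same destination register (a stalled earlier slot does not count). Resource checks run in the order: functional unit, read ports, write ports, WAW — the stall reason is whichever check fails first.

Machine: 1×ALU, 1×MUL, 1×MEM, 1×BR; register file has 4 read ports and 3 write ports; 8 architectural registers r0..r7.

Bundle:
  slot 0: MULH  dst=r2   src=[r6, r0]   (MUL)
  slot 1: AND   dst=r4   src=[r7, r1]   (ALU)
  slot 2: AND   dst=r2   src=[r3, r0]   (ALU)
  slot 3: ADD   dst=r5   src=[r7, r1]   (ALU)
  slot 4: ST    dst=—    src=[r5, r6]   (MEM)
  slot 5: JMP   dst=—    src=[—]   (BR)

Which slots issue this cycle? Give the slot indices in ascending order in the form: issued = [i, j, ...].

slot 0 (MUL): ISSUE — free A1,Mu0,Ld1,B1 rp2 wp2
slot 1 (ALU): ISSUE — free A0,Mu0,Ld1,B1 rp0 wp1
slot 2 (ALU): stall FU — free A0,Mu0,Ld1,B1 rp0 wp1
slot 3 (ALU): stall FU — free A0,Mu0,Ld1,B1 rp0 wp1
slot 4 (MEM): stall RD_PORT — free A0,Mu0,Ld1,B1 rp0 wp1
slot 5 (BR): ISSUE — free A0,Mu0,Ld1,B0 rp0 wp1

issued = [0, 1, 5]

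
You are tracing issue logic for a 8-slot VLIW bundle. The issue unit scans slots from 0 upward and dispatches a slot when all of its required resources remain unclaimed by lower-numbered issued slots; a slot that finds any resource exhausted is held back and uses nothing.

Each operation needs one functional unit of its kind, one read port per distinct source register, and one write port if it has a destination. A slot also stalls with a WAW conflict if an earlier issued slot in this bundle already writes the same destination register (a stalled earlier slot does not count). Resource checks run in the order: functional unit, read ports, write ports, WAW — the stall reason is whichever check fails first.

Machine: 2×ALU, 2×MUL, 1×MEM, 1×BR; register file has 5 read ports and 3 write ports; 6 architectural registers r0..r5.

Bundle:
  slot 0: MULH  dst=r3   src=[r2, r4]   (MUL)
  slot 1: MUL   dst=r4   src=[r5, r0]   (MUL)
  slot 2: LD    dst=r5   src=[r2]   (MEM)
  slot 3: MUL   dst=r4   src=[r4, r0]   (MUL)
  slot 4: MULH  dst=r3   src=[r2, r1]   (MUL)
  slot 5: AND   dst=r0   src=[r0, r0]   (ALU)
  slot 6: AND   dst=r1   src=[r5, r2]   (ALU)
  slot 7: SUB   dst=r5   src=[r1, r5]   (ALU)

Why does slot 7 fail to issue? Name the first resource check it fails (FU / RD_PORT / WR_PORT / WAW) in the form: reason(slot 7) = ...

slot 0 (MUL): ISSUE — free A2,Mu1,Ld1,B1 rp3 wp2
slot 1 (MUL): ISSUE — free A2,Mu0,Ld1,B1 rp1 wp1
slot 2 (MEM): ISSUE — free A2,Mu0,Ld0,B1 rp0 wp0
slot 3 (MUL): stall FU — free A2,Mu0,Ld0,B1 rp0 wp0
slot 4 (MUL): stall FU — free A2,Mu0,Ld0,B1 rp0 wp0
slot 5 (ALU): stall RD_PORT — free A2,Mu0,Ld0,B1 rp0 wp0
slot 6 (ALU): stall RD_PORT — free A2,Mu0,Ld0,B1 rp0 wp0
slot 7 (ALU): stall RD_PORT — free A2,Mu0,Ld0,B1 rp0 wp0

reason(slot 7) = RD_PORT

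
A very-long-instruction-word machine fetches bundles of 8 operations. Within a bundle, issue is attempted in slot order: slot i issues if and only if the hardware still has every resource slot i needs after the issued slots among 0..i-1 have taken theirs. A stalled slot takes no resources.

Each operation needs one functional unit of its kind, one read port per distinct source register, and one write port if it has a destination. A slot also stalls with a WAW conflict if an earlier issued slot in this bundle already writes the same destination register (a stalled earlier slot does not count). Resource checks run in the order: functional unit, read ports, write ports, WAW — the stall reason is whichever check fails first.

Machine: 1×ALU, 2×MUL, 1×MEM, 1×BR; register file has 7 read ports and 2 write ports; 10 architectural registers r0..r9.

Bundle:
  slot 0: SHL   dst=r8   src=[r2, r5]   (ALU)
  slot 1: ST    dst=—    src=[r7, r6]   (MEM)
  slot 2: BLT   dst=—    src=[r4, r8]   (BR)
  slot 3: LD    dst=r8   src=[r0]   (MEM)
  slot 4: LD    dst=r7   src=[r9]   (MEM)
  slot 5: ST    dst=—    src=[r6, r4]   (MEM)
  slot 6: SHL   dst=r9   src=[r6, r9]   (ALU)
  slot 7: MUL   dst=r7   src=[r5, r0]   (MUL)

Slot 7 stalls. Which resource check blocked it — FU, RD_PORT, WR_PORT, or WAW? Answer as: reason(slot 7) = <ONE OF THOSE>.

reason(slot 7) = RD_PORT

  0. ALU→r8 ⇒ go  {0A/2Mu/1Ld/1B | 5r 1w}
  1. MEM ⇒ go  {0A/2Mu/0Ld/1B | 3r 1w}
  2. BR ⇒ go  {0A/2Mu/0Ld/0B | 1r 1w}
  3. MEM→r8 ⇒ no(FU)  {0A/2Mu/0Ld/0B | 1r 1w}
  4. MEM→r7 ⇒ no(FU)  {0A/2Mu/0Ld/0B | 1r 1w}
  5. MEM ⇒ no(FU)  {0A/2Mu/0Ld/0B | 1r 1w}
  6. ALU→r9 ⇒ no(FU)  {0A/2Mu/0Ld/0B | 1r 1w}
  7. MUL→r7 ⇒ no(RD_PORT)  {0A/2Mu/0Ld/0B | 1r 1w}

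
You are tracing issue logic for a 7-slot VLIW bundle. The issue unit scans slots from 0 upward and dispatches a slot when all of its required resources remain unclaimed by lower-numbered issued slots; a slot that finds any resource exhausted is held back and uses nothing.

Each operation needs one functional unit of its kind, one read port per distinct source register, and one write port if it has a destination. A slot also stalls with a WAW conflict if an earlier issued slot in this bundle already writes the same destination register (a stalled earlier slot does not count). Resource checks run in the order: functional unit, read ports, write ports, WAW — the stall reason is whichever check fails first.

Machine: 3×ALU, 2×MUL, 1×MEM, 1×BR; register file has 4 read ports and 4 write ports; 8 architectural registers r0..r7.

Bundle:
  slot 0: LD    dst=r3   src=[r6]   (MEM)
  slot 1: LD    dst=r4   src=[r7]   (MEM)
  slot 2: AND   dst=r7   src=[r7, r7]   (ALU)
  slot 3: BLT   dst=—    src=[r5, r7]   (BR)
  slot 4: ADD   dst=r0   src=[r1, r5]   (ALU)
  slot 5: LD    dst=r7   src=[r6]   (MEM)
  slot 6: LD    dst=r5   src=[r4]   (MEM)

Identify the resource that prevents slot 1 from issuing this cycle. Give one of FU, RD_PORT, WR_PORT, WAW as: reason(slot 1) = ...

[0] MEM needs rd=1 wr=1: ok; after: ALU=3 MUL=2 MEM=0 BR=1, R=3, W=3
[1] MEM needs rd=1 wr=1: FU; after: ALU=3 MUL=2 MEM=0 BR=1, R=3, W=3
[2] ALU needs rd=1 wr=1: ok; after: ALU=2 MUL=2 MEM=0 BR=1, R=2, W=2
[3] BR needs rd=2 wr=0: ok; after: ALU=2 MUL=2 MEM=0 BR=0, R=0, W=2
[4] ALU needs rd=2 wr=1: RD_PORT; after: ALU=2 MUL=2 MEM=0 BR=0, R=0, W=2
[5] MEM needs rd=1 wr=1: FU; after: ALU=2 MUL=2 MEM=0 BR=0, R=0, W=2
[6] MEM needs rd=1 wr=1: FU; after: ALU=2 MUL=2 MEM=0 BR=0, R=0, W=2

reason(slot 1) = FU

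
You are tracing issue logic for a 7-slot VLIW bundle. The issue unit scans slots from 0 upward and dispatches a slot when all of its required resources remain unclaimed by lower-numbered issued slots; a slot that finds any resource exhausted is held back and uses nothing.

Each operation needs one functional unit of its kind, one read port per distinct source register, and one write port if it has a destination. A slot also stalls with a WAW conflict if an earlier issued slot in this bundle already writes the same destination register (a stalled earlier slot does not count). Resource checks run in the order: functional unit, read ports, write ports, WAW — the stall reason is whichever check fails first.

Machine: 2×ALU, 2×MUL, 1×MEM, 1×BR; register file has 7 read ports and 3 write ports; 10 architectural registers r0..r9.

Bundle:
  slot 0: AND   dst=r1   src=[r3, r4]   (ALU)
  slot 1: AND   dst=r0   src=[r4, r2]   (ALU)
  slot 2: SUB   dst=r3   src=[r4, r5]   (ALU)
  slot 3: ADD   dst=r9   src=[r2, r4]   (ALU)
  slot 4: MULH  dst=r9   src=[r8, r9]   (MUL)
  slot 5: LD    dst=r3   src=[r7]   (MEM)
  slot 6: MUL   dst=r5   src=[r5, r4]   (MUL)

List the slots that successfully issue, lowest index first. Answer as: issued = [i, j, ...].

issued = [0, 1, 4]

slot 0 (ALU): ISSUE — free A1,Mu2,Ld1,B1 rp5 wp2
slot 1 (ALU): ISSUE — free A0,Mu2,Ld1,B1 rp3 wp1
slot 2 (ALU): stall FU — free A0,Mu2,Ld1,B1 rp3 wp1
slot 3 (ALU): stall FU — free A0,Mu2,Ld1,B1 rp3 wp1
slot 4 (MUL): ISSUE — free A0,Mu1,Ld1,B1 rp1 wp0
slot 5 (MEM): stall WR_PORT — free A0,Mu1,Ld1,B1 rp1 wp0
slot 6 (MUL): stall RD_PORT — free A0,Mu1,Ld1,B1 rp1 wp0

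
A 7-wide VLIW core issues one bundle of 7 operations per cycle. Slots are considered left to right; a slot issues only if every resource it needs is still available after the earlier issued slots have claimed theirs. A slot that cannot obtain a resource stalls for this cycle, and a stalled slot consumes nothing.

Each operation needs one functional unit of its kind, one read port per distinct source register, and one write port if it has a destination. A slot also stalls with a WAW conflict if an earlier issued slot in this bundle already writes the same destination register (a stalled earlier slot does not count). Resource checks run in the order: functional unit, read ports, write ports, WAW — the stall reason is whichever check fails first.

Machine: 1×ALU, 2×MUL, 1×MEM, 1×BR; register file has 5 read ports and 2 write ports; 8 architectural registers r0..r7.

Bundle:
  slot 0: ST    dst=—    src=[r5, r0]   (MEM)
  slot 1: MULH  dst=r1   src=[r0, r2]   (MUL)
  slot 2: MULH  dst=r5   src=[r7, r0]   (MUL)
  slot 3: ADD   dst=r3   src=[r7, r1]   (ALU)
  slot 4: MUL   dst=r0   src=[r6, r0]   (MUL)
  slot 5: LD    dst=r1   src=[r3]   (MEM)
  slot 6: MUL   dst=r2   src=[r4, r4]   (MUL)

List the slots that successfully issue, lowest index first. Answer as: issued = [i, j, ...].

issued = [0, 1, 6]

[0] MEM needs rd=2 wr=0: ok; after: ALU=1 MUL=2 MEM=0 BR=1, R=3, W=2
[1] MUL needs rd=2 wr=1: ok; after: ALU=1 MUL=1 MEM=0 BR=1, R=1, W=1
[2] MUL needs rd=2 wr=1: RD_PORT; after: ALU=1 MUL=1 MEM=0 BR=1, R=1, W=1
[3] ALU needs rd=2 wr=1: RD_PORT; after: ALU=1 MUL=1 MEM=0 BR=1, R=1, W=1
[4] MUL needs rd=2 wr=1: RD_PORT; after: ALU=1 MUL=1 MEM=0 BR=1, R=1, W=1
[5] MEM needs rd=1 wr=1: FU; after: ALU=1 MUL=1 MEM=0 BR=1, R=1, W=1
[6] MUL needs rd=1 wr=1: ok; after: ALU=1 MUL=0 MEM=0 BR=1, R=0, W=0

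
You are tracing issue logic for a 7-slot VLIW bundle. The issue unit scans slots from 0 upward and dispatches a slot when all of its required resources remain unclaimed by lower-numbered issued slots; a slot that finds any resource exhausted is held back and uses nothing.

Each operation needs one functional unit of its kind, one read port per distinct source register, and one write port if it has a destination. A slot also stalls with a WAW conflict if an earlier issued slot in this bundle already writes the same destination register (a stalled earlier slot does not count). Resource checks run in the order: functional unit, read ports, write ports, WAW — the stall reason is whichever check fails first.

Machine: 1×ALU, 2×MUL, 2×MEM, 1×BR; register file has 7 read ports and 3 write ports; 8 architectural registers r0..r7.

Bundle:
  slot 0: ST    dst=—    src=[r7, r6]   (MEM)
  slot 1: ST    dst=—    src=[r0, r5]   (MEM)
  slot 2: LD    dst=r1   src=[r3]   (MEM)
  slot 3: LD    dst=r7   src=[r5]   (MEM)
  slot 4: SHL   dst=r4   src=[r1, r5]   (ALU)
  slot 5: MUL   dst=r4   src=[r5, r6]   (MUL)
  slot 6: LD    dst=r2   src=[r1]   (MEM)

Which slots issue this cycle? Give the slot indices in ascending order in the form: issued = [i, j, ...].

issued = [0, 1, 4]

(0) want 1×MEM +2rd +0wr — yes → AL1|MU2|ME1|BR1|rd5|wr3
(1) want 1×MEM +2rd +0wr — yes → AL1|MU2|ME0|BR1|rd3|wr3
(2) want 1×MEM +1rd +1wr — FU → AL1|MU2|ME0|BR1|rd3|wr3
(3) want 1×MEM +1rd +1wr — FU → AL1|MU2|ME0|BR1|rd3|wr3
(4) want 1×ALU +2rd +1wr — yes → AL0|MU2|ME0|BR1|rd1|wr2
(5) want 1×MUL +2rd +1wr — RD_PORT → AL0|MU2|ME0|BR1|rd1|wr2
(6) want 1×MEM +1rd +1wr — FU → AL0|MU2|ME0|BR1|rd1|wr2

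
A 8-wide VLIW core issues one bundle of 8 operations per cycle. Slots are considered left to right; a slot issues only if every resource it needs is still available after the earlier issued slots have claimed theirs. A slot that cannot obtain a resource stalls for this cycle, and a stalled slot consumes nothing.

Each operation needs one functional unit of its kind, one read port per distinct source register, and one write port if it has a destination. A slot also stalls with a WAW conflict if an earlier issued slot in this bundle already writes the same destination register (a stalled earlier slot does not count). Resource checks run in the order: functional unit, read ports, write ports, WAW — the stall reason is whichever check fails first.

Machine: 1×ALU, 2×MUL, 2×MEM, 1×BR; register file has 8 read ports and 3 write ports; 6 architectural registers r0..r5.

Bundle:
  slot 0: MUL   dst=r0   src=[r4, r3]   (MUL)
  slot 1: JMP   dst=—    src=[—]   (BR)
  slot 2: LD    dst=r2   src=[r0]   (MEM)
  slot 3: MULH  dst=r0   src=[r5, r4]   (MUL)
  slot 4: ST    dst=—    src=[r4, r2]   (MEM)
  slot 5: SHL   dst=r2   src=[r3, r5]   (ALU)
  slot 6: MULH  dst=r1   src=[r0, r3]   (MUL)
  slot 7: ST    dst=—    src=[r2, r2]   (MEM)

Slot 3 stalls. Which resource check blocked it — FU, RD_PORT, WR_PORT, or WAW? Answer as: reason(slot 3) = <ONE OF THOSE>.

slot 0 (MUL): ISSUE — free A1,Mu1,Ld2,B1 rp6 wp2
slot 1 (BR): ISSUE — free A1,Mu1,Ld2,B0 rp6 wp2
slot 2 (MEM): ISSUE — free A1,Mu1,Ld1,B0 rp5 wp1
slot 3 (MUL): stall WAW — free A1,Mu1,Ld1,B0 rp5 wp1
slot 4 (MEM): ISSUE — free A1,Mu1,Ld0,B0 rp3 wp1
slot 5 (ALU): stall WAW — free A1,Mu1,Ld0,B0 rp3 wp1
slot 6 (MUL): ISSUE — free A1,Mu0,Ld0,B0 rp1 wp0
slot 7 (MEM): stall FU — free A1,Mu0,Ld0,B0 rp1 wp0

reason(slot 3) = WAW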